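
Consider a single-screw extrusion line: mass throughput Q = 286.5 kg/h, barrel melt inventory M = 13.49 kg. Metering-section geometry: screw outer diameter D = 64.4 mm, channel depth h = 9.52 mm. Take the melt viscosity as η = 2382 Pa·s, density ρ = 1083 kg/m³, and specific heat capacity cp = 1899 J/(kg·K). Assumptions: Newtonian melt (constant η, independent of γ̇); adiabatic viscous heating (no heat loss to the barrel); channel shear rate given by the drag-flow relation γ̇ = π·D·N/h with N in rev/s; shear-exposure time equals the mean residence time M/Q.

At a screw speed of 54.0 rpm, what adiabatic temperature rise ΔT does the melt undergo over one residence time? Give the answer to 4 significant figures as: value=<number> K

Q_s = Q / 3600 = 286.5 / 3600 = 0.0795833 kg/s
Mean residence time: t_res = M/Q_s = 13.49 kg / 0.0795833 kg/s = 169.508 s
Geometry in metres: D = 64.4 mm → 0.0644 m, h = 9.52 mm → 0.00952 m; screw speed N = 54.0 rpm = 0.9 rev/s
γ̇ = π·D·N / h = π · 0.0644 · 0.9 / 0.00952 = 19.1268 s⁻¹
ΔT = η·γ̇²·t_res / (ρ·cp) = 2382 · (19.1268)² · 169.508 / (1083 · 1899) = 71.8225 K

value=71.82 K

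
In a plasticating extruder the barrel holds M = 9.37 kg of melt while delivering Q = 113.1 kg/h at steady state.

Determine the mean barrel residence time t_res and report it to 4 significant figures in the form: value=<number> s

value=298.2 s

Q_s = Q / 3600 = 113.1 / 3600 = 0.0314167 kg/s
t_res = M / Q_s = 9.37 / 0.0314167 = 298.249 s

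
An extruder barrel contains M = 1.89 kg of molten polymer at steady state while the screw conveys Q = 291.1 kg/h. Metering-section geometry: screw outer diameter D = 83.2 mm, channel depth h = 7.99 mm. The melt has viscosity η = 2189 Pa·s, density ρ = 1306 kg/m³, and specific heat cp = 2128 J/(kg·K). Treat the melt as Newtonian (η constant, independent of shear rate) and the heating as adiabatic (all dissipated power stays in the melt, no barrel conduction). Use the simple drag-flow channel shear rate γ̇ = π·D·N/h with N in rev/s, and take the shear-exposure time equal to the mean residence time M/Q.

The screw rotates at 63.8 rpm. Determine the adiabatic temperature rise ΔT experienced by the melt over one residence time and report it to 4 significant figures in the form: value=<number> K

Throughput in SI: Q_s = 291.1 kg/h ÷ 3600 s/h = 0.0808611 kg/s
t_res = M / Q_s = 1.89 ÷ 0.0808611 = 23.3734 s
D = 83.2 mm = 0.0832 m;  h = 7.99 mm = 0.00799 m;  N = 63.8 rpm / 60 = 1.06333 rev/s
Shear rate: γ̇ = πDN/h = π·0.0832·1.06333/0.00799 = 34.7853 s⁻¹
ΔT = η·γ̇²·t_res / (ρ·cp) = 2189 · (34.7853)² · 23.3734 / (1306 · 2128) = 22.2764 K

value=22.28 K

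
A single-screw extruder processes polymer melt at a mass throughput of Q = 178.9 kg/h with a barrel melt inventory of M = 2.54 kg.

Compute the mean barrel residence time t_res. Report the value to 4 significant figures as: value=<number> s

Convert throughput: Q = 178.9 kg/h = 178.9/3600 = 0.0496944 kg/s
t_res = M / Q_s = 2.54 / 0.0496944 = 51.1124 s

value=51.11 s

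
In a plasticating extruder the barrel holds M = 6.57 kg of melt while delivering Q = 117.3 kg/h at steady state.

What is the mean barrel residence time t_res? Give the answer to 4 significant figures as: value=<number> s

value=201.6 s

Convert throughput: Q = 117.3 kg/h = 117.3/3600 = 0.0325833 kg/s
t_res = M / Q_s = 6.57 / 0.0325833 = 201.637 s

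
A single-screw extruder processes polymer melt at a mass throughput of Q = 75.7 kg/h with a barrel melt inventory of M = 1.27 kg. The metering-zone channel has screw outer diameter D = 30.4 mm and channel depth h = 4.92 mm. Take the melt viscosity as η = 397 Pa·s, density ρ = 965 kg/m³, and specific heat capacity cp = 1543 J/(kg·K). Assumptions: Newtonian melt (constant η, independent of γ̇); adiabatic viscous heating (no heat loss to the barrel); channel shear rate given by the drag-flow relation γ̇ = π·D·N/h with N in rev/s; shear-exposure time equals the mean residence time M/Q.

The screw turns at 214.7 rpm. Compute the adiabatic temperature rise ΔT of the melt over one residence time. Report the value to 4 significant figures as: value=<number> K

value=77.69 K

Q_s = Q / 3600 = 75.7 / 3600 = 0.0210278 kg/s
t_res = M / Q_s = 1.27 ÷ 0.0210278 = 60.3963 s
Convert to SI: D = 0.0304 m, h = 0.00492 m, N = 214.7/60 = 3.57833 rev/s
Shear rate: γ̇ = πDN/h = π·0.0304·3.57833/0.00492 = 69.4607 s⁻¹
Adiabatic rise: ΔT = η γ̇² t_res / (ρ cp) = 397·(69.4607)²·60.3963 / (965·1543) = 77.6937 K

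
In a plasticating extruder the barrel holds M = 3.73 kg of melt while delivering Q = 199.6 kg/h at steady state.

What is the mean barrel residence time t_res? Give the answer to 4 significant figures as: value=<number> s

value=67.27 s

Q_s = Q / 3600 = 199.6 / 3600 = 0.0554444 kg/s
t_res = M / Q_s = 3.73 ÷ 0.0554444 = 67.2745 s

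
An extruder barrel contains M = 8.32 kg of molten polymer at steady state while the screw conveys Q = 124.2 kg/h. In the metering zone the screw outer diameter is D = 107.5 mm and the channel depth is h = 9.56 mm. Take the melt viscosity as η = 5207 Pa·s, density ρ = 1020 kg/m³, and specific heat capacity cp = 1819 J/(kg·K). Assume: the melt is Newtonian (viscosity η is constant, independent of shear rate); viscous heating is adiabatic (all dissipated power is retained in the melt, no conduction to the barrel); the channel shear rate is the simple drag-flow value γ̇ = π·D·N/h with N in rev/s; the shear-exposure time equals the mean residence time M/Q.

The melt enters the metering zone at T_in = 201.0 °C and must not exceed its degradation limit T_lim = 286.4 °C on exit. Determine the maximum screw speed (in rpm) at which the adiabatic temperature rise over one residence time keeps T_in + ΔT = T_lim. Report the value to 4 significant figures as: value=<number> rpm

value=19.08 rpm

Q_s = Q / 3600 = 124.2 / 3600 = 0.0345 kg/s
t_res = M / Q_s = 8.32 / 0.0345 = 241.159 s
D = 107.5 mm = 0.1075 m;  h = 9.56 mm = 0.00956 m
Allowable rise: ΔT_a = T_lim − T_in = 286.4 − 201.0 = 85.4 K
Invert ΔT = ηγ̇²t_res/(ρcp) for γ̇: γ̇_max² = ΔT_a ρ cp / (η t_res) = 85.4·1020·1819 / (5207·241.159) = 126.182 s⁻²
γ̇_max = √126.182 = 11.2331 s⁻¹
Solve γ̇ = πDN/h for N: N_max = γ̇_max·h/(π·D) = 11.2331 × 0.00956 / (π × 0.1075) = 0.317979 rev/s = 19.0788 rpm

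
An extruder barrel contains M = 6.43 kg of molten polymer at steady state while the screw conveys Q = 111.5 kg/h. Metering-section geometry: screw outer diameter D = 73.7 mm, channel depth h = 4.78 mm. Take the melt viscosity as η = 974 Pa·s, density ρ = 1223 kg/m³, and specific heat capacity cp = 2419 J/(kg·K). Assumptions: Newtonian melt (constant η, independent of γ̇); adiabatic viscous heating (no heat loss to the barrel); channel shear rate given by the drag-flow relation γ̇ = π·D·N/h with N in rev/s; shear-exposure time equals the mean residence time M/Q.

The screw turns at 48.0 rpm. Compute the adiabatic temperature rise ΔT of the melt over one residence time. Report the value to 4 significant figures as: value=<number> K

Q_s = Q / 3600 = 111.5 / 3600 = 0.0309722 kg/s
t_res = M / Q_s = 6.43 ÷ 0.0309722 = 207.605 s
Geometry in metres: D = 73.7 mm → 0.0737 m, h = 4.78 mm → 0.00478 m; screw speed N = 48.0 rpm = 0.8 rev/s
γ̇ = π D N / h = (π)(0.0737)(0.8) / 0.00478 = 38.7507 s⁻¹
ΔT = η·γ̇²·t_res/(ρ·cp) = [974 × 38.7507² × 207.605] / [1223 × 2419] = 102.635 K

value=102.6 K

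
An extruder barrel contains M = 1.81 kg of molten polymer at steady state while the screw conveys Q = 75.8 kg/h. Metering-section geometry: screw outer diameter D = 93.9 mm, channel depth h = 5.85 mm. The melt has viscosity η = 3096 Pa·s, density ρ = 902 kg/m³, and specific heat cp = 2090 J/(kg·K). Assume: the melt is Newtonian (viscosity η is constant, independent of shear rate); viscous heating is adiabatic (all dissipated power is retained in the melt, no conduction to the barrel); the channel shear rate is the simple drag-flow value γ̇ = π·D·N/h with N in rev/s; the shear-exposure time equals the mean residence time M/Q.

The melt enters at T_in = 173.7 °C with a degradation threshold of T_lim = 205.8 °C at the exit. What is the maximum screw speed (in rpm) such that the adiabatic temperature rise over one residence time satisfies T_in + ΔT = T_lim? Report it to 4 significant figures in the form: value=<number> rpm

Throughput in SI: Q_s = 75.8 kg/h ÷ 3600 s/h = 0.0210556 kg/s
Mean residence time: t_res = M/Q_s = 1.81 kg / 0.0210556 kg/s = 85.9631 s
Convert to metres: D = 0.0939 m, h = 0.00585 m
Allowable rise: ΔT_a = T_lim − T_in = 205.8 − 173.7 = 32.1 K
Invert ΔT = ηγ̇²t_res/(ρcp) for γ̇: γ̇_max² = ΔT_a ρ cp / (η t_res) = 32.1·902·2090 / (3096·85.9631) = 227.376 s⁻²
γ̇_max = sqrt(227.376) = 15.079 s⁻¹
N_max = γ̇_max·h / (π·D) = 15.079 · 0.00585 / (π · 0.0939) = 0.299029 rev/s = 17.9417 rpm

value=17.94 rpm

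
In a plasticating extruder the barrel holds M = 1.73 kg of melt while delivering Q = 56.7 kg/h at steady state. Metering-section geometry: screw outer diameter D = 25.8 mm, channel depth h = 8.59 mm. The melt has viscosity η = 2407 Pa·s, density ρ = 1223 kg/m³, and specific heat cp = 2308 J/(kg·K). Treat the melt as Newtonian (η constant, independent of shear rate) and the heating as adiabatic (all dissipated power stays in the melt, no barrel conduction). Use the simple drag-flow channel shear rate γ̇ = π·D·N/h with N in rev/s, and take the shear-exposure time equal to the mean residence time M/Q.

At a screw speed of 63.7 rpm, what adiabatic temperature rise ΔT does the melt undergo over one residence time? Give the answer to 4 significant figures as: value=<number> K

Throughput in SI: Q_s = 56.7 kg/h ÷ 3600 s/h = 0.01575 kg/s
Mean residence time: t_res = M/Q_s = 1.73 kg / 0.01575 kg/s = 109.841 s
D = 25.8 mm = 0.0258 m;  h = 8.59 mm = 0.00859 m;  N = 63.7 rpm / 60 = 1.06167 rev/s
Shear rate: γ̇ = πDN/h = π·0.0258·1.06167/0.00859 = 10.0176 s⁻¹
Adiabatic rise: ΔT = η γ̇² t_res / (ρ cp) = 2407·(10.0176)²·109.841 / (1223·2308) = 9.39958 K

value=9.400 K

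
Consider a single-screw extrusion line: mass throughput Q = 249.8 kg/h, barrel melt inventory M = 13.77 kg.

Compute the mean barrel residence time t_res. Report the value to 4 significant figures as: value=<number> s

value=198.4 s

Throughput in SI: Q_s = 249.8 kg/h ÷ 3600 s/h = 0.0693889 kg/s
t_res = M / Q_s = 13.77 / 0.0693889 = 198.447 s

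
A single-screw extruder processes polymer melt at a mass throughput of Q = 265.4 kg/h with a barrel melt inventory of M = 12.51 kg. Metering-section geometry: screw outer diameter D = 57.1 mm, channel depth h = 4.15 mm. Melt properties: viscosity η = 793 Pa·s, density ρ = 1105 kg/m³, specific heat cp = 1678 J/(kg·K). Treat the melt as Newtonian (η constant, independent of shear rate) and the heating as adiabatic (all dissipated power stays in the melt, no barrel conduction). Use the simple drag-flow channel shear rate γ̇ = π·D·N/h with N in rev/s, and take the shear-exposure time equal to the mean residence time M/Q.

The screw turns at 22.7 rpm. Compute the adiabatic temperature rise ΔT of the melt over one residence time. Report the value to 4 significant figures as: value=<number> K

value=19.41 K

Q_s = Q / 3600 = 265.4 / 3600 = 0.0737222 kg/s
Mean residence time: t_res = M/Q_s = 12.51 kg / 0.0737222 kg/s = 169.691 s
Convert to SI: D = 0.0571 m, h = 0.00415 m, N = 22.7/60 = 0.378333 rev/s
γ̇ = π·D·N / h = π · 0.0571 · 0.378333 / 0.00415 = 16.3536 s⁻¹
ΔT = η·γ̇²·t_res/(ρ·cp) = [793 × 16.3536² × 169.691] / [1105 × 1678] = 19.409 K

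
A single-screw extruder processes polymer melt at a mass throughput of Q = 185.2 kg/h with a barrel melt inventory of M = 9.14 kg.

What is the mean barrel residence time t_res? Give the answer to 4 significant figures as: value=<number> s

value=177.7 s

Q_s = Q / 3600 = 185.2 / 3600 = 0.0514444 kg/s
t_res = M / Q_s = 9.14 / 0.0514444 = 177.667 s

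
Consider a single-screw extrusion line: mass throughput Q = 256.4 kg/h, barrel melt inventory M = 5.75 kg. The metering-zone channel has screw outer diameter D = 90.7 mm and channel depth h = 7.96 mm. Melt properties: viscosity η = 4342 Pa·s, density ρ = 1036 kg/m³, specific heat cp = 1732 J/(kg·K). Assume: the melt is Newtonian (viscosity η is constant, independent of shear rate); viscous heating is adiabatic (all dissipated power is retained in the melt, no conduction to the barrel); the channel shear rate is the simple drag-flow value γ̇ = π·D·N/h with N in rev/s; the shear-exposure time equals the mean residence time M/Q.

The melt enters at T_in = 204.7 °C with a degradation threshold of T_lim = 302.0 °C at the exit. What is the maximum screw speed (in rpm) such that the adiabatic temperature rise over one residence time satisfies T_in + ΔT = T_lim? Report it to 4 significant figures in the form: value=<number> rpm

value=37.41 rpm

Q_s = Q / 3600 = 256.4 / 3600 = 0.0712222 kg/s
t_res = M / Q_s = 5.75 ÷ 0.0712222 = 80.7332 s
Geometry in SI: D = 90.7 mm → 0.0907 m, h = 7.96 mm → 0.00796 m
Allowable rise: ΔT_a = T_lim − T_in = 302.0 − 204.7 = 97.3 K
γ̇_max² = ΔT_a·ρ·cp/(η·t_res) = 97.3·1036·1732/(4342·80.7332) = 498.056 s⁻²
γ̇_max = √498.056 = 22.3172 s⁻¹
N_max = γ̇_max h / (πD) = 22.3172·0.00796/(π·0.0907) = 0.623441 rev/s → ×60 = 37.4064 rpm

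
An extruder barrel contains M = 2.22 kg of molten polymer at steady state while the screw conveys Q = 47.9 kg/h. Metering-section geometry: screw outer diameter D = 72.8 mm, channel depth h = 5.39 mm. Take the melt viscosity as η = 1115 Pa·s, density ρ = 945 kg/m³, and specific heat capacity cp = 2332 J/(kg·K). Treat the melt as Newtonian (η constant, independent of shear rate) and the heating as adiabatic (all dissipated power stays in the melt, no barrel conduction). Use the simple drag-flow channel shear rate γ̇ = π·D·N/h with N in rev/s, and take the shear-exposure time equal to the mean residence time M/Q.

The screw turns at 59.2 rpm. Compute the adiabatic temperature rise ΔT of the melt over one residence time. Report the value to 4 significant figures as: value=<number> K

Convert throughput: Q = 47.9 kg/h = 47.9/3600 = 0.0133056 kg/s
t_res = M / Q_s = 2.22 ÷ 0.0133056 = 166.848 s
Geometry in metres: D = 72.8 mm → 0.0728 m, h = 5.39 mm → 0.00539 m; screw speed N = 59.2 rpm = 0.986667 rev/s
Shear rate: γ̇ = πDN/h = π·0.0728·0.986667/0.00539 = 41.8661 s⁻¹
ΔT = η·γ̇²·t_res/(ρ·cp) = [1115 × 41.8661² × 166.848] / [945 × 2332] = 147.965 K

value=148.0 K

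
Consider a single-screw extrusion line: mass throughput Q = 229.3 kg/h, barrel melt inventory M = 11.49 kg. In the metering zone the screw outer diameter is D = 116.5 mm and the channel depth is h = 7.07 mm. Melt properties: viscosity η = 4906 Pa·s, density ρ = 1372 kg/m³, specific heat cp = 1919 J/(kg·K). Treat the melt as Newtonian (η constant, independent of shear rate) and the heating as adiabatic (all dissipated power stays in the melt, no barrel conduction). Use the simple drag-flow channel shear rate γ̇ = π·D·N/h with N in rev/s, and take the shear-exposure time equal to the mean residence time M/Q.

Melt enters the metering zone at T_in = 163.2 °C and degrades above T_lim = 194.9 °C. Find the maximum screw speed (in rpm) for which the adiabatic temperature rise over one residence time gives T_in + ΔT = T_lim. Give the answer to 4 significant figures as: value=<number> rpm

Throughput in SI: Q_s = 229.3 kg/h ÷ 3600 s/h = 0.0636944 kg/s
t_res = M / Q_s = 11.49 ÷ 0.0636944 = 180.392 s
D = 116.5 mm = 0.1165 m;  h = 7.07 mm = 0.00707 m
ΔT_a = T_lim − T_in = 194.9 °C − 163.2 °C = 31.7 K
Invert ΔT = ηγ̇²t_res/(ρcp) for γ̇: γ̇_max² = ΔT_a ρ cp / (η t_res) = 31.7·1372·1919 / (4906·180.392) = 94.3067 s⁻²
Take the square root: γ̇_max = √(94.3067) = 9.71116 s⁻¹
N_max = γ̇_max·h / (π·D) = 9.71116 · 0.00707 / (π · 0.1165) = 0.187592 rev/s = 11.2555 rpm

value=11.26 rpm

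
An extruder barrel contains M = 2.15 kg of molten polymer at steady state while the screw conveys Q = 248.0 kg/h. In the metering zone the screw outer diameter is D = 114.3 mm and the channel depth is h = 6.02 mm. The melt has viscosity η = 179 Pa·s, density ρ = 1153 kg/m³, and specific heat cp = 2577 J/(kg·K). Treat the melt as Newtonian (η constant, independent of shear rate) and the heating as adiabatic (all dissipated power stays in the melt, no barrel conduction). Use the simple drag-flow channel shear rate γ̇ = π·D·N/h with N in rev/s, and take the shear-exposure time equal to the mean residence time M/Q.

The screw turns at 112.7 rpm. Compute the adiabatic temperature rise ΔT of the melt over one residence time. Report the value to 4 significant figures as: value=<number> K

value=23.60 K

Q_s = Q / 3600 = 248.0 / 3600 = 0.0688889 kg/s
t_res = M / Q_s = 2.15 / 0.0688889 = 31.2097 s
D = 114.3 mm = 0.1143 m;  h = 6.02 mm = 0.00602 m;  N = 112.7 rpm / 60 = 1.87833 rev/s
γ̇ = π D N / h = (π)(0.1143)(1.87833) / 0.00602 = 112.04 s⁻¹
ΔT = η·γ̇²·t_res / (ρ·cp) = 179 · (112.04)² · 31.2097 / (1153 · 2577) = 23.6017 K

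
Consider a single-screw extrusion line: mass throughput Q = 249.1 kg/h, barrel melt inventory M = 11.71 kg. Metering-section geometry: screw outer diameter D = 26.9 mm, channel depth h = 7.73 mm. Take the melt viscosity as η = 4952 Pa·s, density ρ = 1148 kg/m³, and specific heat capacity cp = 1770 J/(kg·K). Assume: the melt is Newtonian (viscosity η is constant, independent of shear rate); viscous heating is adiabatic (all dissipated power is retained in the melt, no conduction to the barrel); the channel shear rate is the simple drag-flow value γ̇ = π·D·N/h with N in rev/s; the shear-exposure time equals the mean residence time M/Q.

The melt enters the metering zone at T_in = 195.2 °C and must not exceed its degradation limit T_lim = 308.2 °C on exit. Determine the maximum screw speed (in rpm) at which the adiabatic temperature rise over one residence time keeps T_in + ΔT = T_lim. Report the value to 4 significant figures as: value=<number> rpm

value=90.84 rpm

Convert throughput: Q = 249.1 kg/h = 249.1/3600 = 0.0691944 kg/s
t_res = M / Q_s = 11.71 / 0.0691944 = 169.233 s
Convert to metres: D = 0.0269 m, h = 0.00773 m
ΔT_a = T_lim − T_in = 308.2 °C − 195.2 °C = 113 K
γ̇_max² = ΔT_a·ρ·cp/(η·t_res) = 113·1148·1770/(4952·169.233) = 273.985 s⁻²
γ̇_max = √273.985 = 16.5525 s⁻¹
N_max = γ̇_max·h / (π·D) = 16.5525 · 0.00773 / (π · 0.0269) = 1.51405 rev/s = 90.8432 rpm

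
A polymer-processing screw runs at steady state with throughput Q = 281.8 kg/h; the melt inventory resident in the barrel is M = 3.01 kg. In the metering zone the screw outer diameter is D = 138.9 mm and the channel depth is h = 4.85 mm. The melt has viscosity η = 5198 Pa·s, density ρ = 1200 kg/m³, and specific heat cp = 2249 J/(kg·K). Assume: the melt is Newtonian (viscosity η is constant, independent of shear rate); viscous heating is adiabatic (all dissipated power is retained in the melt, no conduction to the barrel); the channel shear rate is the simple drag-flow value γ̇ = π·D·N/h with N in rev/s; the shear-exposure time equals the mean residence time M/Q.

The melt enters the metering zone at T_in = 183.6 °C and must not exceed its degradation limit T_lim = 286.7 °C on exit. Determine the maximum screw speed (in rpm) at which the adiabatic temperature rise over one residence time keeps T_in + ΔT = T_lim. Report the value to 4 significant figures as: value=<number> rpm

value=24.88 rpm

Q_s = Q / 3600 = 281.8 / 3600 = 0.0782778 kg/s
t_res = M / Q_s = 3.01 ÷ 0.0782778 = 38.4528 s
Geometry in SI: D = 138.9 mm → 0.1389 m, h = 4.85 mm → 0.00485 m
ΔT_a = T_lim − T_in = 286.7 − 183.6 = 103.1 K
Invert ΔT = ηγ̇²t_res/(ρcp) for γ̇: γ̇_max² = ΔT_a ρ cp / (η t_res) = 103.1·1200·2249 / (5198·38.4528) = 1392.08 s⁻²
γ̇_max = √1392.08 = 37.3106 s⁻¹
Solve γ̇ = πDN/h for N: N_max = γ̇_max·h/(π·D) = 37.3106 × 0.00485 / (π × 0.1389) = 0.414689 rev/s = 24.8813 rpm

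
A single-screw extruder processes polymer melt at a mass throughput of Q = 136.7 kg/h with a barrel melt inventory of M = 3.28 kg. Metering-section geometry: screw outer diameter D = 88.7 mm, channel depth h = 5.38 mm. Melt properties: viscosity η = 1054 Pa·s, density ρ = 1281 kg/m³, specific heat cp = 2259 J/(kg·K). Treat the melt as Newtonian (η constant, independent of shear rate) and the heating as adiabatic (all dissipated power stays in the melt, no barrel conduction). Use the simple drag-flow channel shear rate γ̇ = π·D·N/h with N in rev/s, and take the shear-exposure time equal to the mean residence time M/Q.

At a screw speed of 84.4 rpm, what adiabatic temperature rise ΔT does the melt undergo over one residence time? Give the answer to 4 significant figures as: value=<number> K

value=167.0 K

Throughput in SI: Q_s = 136.7 kg/h ÷ 3600 s/h = 0.0379722 kg/s
t_res = M / Q_s = 3.28 / 0.0379722 = 86.3789 s
D = 88.7 mm = 0.0887 m;  h = 5.38 mm = 0.00538 m;  N = 84.4 rpm / 60 = 1.40667 rev/s
Shear rate: γ̇ = πDN/h = π·0.0887·1.40667/0.00538 = 72.8589 s⁻¹
ΔT = η·γ̇²·t_res/(ρ·cp) = [1054 × 72.8589² × 86.3789] / [1281 × 2259] = 167.012 K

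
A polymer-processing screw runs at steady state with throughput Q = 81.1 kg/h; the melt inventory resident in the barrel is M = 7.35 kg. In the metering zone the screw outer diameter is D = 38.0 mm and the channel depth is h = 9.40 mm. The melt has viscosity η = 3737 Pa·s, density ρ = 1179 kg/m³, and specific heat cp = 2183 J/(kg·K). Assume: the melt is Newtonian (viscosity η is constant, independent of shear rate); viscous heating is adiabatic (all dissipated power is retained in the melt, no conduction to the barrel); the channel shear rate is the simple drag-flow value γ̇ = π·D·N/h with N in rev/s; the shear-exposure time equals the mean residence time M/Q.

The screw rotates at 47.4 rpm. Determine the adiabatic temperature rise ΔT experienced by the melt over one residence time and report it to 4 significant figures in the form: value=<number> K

value=47.69 K

Convert throughput: Q = 81.1 kg/h = 81.1/3600 = 0.0225278 kg/s
t_res = M / Q_s = 7.35 ÷ 0.0225278 = 326.264 s
D = 38.0 mm = 0.038 m;  h = 9.40 mm = 0.0094 m;  N = 47.4 rpm / 60 = 0.79 rev/s
Shear rate: γ̇ = πDN/h = π·0.038·0.79/0.0094 = 10.033 s⁻¹
Adiabatic rise: ΔT = η γ̇² t_res / (ρ cp) = 3737·(10.033)²·326.264 / (1179·2183) = 47.6859 K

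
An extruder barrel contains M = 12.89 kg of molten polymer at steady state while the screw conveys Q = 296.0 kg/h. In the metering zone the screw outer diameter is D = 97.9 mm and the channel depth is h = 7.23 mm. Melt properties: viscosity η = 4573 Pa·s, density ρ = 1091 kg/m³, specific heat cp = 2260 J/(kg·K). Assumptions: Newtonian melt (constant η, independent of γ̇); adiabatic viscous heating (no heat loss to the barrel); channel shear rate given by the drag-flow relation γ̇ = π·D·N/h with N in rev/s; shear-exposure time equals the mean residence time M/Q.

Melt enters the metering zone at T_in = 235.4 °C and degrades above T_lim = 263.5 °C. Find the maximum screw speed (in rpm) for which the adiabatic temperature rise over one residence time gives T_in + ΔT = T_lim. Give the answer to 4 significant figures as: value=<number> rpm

value=13.87 rpm

Q_s = Q / 3600 = 296.0 / 3600 = 0.0822222 kg/s
Mean residence time: t_res = M/Q_s = 12.89 kg / 0.0822222 kg/s = 156.77 s
Geometry in SI: D = 97.9 mm → 0.0979 m, h = 7.23 mm → 0.00723 m
ΔT_a = T_lim − T_in = 263.5 °C − 235.4 °C = 28.1 K
Invert ΔT = ηγ̇²t_res/(ρcp) for γ̇: γ̇_max² = ΔT_a ρ cp / (η t_res) = 28.1·1091·2260 / (4573·156.77) = 96.6439 s⁻²
Take the square root: γ̇_max = √(96.6439) = 9.83076 s⁻¹
Solve γ̇ = πDN/h for N: N_max = γ̇_max·h/(π·D) = 9.83076 × 0.00723 / (π × 0.0979) = 0.231096 rev/s = 13.8658 rpm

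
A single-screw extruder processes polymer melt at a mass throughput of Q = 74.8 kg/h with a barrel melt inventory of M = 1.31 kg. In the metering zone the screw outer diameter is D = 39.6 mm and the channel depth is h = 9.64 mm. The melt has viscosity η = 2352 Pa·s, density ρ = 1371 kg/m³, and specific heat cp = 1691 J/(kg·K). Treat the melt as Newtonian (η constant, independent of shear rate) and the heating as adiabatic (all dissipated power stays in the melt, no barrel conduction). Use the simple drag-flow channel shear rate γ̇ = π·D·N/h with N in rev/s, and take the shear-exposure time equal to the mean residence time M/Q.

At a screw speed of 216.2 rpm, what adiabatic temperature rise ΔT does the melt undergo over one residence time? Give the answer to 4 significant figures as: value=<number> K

Throughput in SI: Q_s = 74.8 kg/h ÷ 3600 s/h = 0.0207778 kg/s
t_res = M / Q_s = 1.31 / 0.0207778 = 63.0481 s
Geometry in metres: D = 39.6 mm → 0.0396 m, h = 9.64 mm → 0.00964 m; screw speed N = 216.2 rpm = 3.60333 rev/s
Shear rate: γ̇ = πDN/h = π·0.0396·3.60333/0.00964 = 46.5021 s⁻¹
ΔT = η·γ̇²·t_res/(ρ·cp) = [2352 × 46.5021² × 63.0481] / [1371 × 1691] = 138.316 K

value=138.3 K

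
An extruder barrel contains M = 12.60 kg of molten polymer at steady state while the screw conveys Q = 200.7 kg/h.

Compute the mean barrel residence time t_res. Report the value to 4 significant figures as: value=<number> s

value=226.0 s

Throughput in SI: Q_s = 200.7 kg/h ÷ 3600 s/h = 0.05575 kg/s
t_res = M / Q_s = 12.60 ÷ 0.05575 = 226.009 s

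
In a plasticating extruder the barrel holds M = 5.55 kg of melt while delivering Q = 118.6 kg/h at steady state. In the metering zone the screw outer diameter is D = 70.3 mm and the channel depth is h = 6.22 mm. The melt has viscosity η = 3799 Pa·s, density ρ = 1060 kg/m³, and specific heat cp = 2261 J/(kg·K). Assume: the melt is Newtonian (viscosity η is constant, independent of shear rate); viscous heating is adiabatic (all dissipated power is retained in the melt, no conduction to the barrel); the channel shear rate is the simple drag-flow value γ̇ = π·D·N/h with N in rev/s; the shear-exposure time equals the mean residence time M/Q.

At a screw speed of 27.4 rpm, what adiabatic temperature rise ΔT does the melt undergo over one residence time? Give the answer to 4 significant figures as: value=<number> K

Q_s = Q / 3600 = 118.6 / 3600 = 0.0329444 kg/s
Mean residence time: t_res = M/Q_s = 5.55 kg / 0.0329444 kg/s = 168.465 s
D = 70.3 mm = 0.0703 m;  h = 6.22 mm = 0.00622 m;  N = 27.4 rpm / 60 = 0.456667 rev/s
Shear rate: γ̇ = πDN/h = π·0.0703·0.456667/0.00622 = 16.2149 s⁻¹
ΔT = η·γ̇²·t_res / (ρ·cp) = 3799 · (16.2149)² · 168.465 / (1060 · 2261) = 70.2105 K

value=70.21 K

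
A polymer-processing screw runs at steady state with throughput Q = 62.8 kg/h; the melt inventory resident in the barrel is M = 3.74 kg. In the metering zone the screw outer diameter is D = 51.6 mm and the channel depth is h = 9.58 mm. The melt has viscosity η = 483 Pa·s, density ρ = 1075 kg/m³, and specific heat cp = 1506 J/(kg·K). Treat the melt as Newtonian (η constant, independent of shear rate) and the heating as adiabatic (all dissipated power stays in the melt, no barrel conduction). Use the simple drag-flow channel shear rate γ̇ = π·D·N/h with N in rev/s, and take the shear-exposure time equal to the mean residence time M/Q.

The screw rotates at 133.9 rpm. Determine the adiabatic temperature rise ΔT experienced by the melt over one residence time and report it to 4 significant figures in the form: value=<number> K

Throughput in SI: Q_s = 62.8 kg/h ÷ 3600 s/h = 0.0174444 kg/s
Mean residence time: t_res = M/Q_s = 3.74 kg / 0.0174444 kg/s = 214.395 s
D = 51.6 mm = 0.0516 m;  h = 9.58 mm = 0.00958 m;  N = 133.9 rpm / 60 = 2.23167 rev/s
γ̇ = π·D·N / h = π · 0.0516 · 2.23167 / 0.00958 = 37.7627 s⁻¹
ΔT = η·γ̇²·t_res / (ρ·cp) = 483 · (37.7627)² · 214.395 / (1075 · 1506) = 91.2126 K

value=91.21 K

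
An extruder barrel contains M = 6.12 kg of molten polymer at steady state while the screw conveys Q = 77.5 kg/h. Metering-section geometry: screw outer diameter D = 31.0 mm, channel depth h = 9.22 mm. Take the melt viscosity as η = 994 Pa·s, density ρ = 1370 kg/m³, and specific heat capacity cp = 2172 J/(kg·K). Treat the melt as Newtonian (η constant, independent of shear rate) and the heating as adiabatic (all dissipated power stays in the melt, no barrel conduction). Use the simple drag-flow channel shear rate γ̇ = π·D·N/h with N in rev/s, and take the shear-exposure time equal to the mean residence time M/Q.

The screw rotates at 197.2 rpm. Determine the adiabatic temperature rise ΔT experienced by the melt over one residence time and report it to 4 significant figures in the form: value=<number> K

value=114.5 K

Q_s = Q / 3600 = 77.5 / 3600 = 0.0215278 kg/s
t_res = M / Q_s = 6.12 ÷ 0.0215278 = 284.284 s
Geometry in metres: D = 31.0 mm → 0.031 m, h = 9.22 mm → 0.00922 m; screw speed N = 197.2 rpm = 3.28667 rev/s
γ̇ = π·D·N / h = π · 0.031 · 3.28667 / 0.00922 = 34.7165 s⁻¹
ΔT = η·γ̇²·t_res/(ρ·cp) = [994 × 34.7165² × 284.284] / [1370 × 2172] = 114.454 K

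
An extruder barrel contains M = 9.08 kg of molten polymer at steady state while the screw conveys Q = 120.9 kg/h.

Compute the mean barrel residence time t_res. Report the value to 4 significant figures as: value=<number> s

value=270.4 s

Convert throughput: Q = 120.9 kg/h = 120.9/3600 = 0.0335833 kg/s
Mean residence time: t_res = M/Q_s = 9.08 kg / 0.0335833 kg/s = 270.372 s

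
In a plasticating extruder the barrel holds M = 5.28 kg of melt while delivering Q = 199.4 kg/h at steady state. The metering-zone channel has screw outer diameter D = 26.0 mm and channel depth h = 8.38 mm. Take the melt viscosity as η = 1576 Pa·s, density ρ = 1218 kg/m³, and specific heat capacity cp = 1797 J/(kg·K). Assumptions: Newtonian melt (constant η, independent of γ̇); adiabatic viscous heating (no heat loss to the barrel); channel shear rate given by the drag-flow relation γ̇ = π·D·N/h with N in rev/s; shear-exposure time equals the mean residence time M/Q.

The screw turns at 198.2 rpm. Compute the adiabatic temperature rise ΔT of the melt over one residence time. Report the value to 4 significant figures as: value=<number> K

value=71.16 K

Convert throughput: Q = 199.4 kg/h = 199.4/3600 = 0.0553889 kg/s
t_res = M / Q_s = 5.28 ÷ 0.0553889 = 95.326 s
D = 26.0 mm = 0.026 m;  h = 8.38 mm = 0.00838 m;  N = 198.2 rpm / 60 = 3.30333 rev/s
γ̇ = π D N / h = (π)(0.026)(3.30333) / 0.00838 = 32.1982 s⁻¹
Adiabatic rise: ΔT = η γ̇² t_res / (ρ cp) = 1576·(32.1982)²·95.326 / (1218·1797) = 71.1599 K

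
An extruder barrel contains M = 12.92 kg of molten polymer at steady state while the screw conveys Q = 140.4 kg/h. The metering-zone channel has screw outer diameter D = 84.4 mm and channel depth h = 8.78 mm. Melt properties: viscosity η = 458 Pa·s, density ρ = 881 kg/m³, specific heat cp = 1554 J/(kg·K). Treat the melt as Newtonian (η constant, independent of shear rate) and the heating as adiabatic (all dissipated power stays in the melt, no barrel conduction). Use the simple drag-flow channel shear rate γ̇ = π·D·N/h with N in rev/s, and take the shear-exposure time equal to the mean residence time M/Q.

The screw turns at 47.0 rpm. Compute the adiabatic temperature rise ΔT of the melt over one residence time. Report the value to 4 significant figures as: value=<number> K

Convert throughput: Q = 140.4 kg/h = 140.4/3600 = 0.039 kg/s
Mean residence time: t_res = M/Q_s = 12.92 kg / 0.039 kg/s = 331.282 s
D = 84.4 mm = 0.0844 m;  h = 8.78 mm = 0.00878 m;  N = 47.0 rpm / 60 = 0.783333 rev/s
γ̇ = π D N / h = (π)(0.0844)(0.783333) / 0.00878 = 23.6562 s⁻¹
ΔT = η·γ̇²·t_res/(ρ·cp) = [458 × 23.6562² × 331.282] / [881 × 1554] = 62.0191 K

value=62.02 K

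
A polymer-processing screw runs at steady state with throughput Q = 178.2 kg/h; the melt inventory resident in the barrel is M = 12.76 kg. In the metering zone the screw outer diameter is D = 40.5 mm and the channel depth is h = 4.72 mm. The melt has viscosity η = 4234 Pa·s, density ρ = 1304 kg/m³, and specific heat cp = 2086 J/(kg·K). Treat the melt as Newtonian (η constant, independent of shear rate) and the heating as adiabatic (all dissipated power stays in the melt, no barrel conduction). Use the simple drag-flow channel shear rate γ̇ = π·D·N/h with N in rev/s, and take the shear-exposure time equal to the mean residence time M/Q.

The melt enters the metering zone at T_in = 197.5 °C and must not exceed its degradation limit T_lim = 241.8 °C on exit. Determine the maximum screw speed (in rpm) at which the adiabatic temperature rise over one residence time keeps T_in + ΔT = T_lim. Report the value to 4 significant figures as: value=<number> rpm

value=23.39 rpm

Q_s = Q / 3600 = 178.2 / 3600 = 0.0495 kg/s
t_res = M / Q_s = 12.76 / 0.0495 = 257.778 s
Geometry in SI: D = 40.5 mm → 0.0405 m, h = 4.72 mm → 0.00472 m
Allowable rise: ΔT_a = T_lim − T_in = 241.8 − 197.5 = 44.3 K
γ̇_max² = ΔT_a·ρ·cp/(η·t_res) = 44.3·1304·2086/(4234·257.778) = 110.408 s⁻²
γ̇_max = sqrt(110.408) = 10.5075 s⁻¹
Solve γ̇ = πDN/h for N: N_max = γ̇_max·h/(π·D) = 10.5075 × 0.00472 / (π × 0.0405) = 0.389795 rev/s = 23.3877 rpm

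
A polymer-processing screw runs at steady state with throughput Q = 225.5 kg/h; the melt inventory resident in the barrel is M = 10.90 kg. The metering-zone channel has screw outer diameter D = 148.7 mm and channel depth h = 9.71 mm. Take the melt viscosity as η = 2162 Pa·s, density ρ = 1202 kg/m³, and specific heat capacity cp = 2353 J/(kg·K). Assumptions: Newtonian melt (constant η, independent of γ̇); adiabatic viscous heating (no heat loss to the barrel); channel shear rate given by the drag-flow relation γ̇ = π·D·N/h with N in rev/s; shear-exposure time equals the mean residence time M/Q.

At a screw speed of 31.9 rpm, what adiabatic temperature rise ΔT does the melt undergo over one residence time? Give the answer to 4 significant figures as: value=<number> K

value=87.03 K

Convert throughput: Q = 225.5 kg/h = 225.5/3600 = 0.0626389 kg/s
t_res = M / Q_s = 10.90 ÷ 0.0626389 = 174.013 s
Convert to SI: D = 0.1487 m, h = 0.00971 m, N = 31.9/60 = 0.531667 rev/s
γ̇ = π D N / h = (π)(0.1487)(0.531667) / 0.00971 = 25.5789 s⁻¹
ΔT = η·γ̇²·t_res/(ρ·cp) = [2162 × 25.5789² × 174.013] / [1202 × 2353] = 87.031 K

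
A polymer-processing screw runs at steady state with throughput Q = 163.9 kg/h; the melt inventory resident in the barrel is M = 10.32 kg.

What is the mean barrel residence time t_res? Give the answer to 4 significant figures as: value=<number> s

value=226.7 s

Convert throughput: Q = 163.9 kg/h = 163.9/3600 = 0.0455278 kg/s
Mean residence time: t_res = M/Q_s = 10.32 kg / 0.0455278 kg/s = 226.675 s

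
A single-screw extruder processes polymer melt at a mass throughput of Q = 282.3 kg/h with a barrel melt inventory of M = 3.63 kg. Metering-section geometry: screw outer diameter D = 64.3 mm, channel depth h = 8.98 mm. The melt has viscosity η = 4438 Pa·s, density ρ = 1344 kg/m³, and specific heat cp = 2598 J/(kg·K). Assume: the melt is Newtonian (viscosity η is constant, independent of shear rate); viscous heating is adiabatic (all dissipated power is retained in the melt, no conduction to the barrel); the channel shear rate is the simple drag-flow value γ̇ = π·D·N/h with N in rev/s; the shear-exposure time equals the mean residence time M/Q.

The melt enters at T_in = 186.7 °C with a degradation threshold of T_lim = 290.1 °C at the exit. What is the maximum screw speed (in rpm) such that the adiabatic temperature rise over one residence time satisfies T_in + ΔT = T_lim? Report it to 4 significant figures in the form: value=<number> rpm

value=111.8 rpm

Convert throughput: Q = 282.3 kg/h = 282.3/3600 = 0.0784167 kg/s
t_res = M / Q_s = 3.63 ÷ 0.0784167 = 46.2912 s
Convert to metres: D = 0.0643 m, h = 0.00898 m
ΔT_a = T_lim − T_in = 290.1 °C − 186.7 °C = 103.4 K
γ̇_max² = ΔT_a·ρ·cp / (η·t_res) = [103.4 × 1344 × 2598] / [4438 × 46.2912] = 1757.41 s⁻²
γ̇_max = √1757.41 = 41.9215 s⁻¹
N_max = γ̇_max·h / (π·D) = 41.9215 · 0.00898 / (π · 0.0643) = 1.8636 rev/s = 111.816 rpm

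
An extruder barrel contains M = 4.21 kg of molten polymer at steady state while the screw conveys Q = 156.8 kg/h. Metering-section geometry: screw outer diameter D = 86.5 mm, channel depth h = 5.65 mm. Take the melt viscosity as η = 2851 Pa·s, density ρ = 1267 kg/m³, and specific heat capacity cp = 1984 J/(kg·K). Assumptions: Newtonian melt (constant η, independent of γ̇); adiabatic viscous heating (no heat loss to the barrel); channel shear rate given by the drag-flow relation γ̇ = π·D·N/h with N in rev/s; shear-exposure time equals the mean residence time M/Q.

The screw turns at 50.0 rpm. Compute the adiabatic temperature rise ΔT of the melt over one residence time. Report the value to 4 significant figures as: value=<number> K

value=176.1 K

Throughput in SI: Q_s = 156.8 kg/h ÷ 3600 s/h = 0.0435556 kg/s
Mean residence time: t_res = M/Q_s = 4.21 kg / 0.0435556 kg/s = 96.6582 s
Geometry in metres: D = 86.5 mm → 0.0865 m, h = 5.65 mm → 0.00565 m; screw speed N = 50.0 rpm = 0.833333 rev/s
γ̇ = π D N / h = (π)(0.0865)(0.833333) / 0.00565 = 40.0808 s⁻¹
ΔT = η·γ̇²·t_res/(ρ·cp) = [2851 × 40.0808² × 96.6582] / [1267 × 1984] = 176.112 K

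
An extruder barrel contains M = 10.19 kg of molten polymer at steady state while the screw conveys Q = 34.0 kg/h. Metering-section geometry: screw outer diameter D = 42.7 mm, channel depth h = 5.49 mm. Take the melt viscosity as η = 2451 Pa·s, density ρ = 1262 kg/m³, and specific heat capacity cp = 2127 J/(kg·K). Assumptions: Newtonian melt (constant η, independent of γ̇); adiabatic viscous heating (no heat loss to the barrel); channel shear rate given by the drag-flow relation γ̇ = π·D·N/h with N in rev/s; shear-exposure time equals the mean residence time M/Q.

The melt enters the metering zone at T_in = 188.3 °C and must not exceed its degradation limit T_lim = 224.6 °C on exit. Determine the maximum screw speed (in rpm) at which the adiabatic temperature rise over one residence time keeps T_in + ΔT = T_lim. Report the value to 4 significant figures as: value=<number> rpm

Throughput in SI: Q_s = 34.0 kg/h ÷ 3600 s/h = 0.00944444 kg/s
t_res = M / Q_s = 10.19 / 0.00944444 = 1078.94 s
D = 42.7 mm = 0.0427 m;  h = 5.49 mm = 0.00549 m
ΔT_a = T_lim − T_in = 224.6 °C − 188.3 °C = 36.3 K
γ̇_max² = ΔT_a·ρ·cp/(η·t_res) = 36.3·1262·2127/(2451·1078.94) = 36.8462 s⁻²
γ̇_max = √36.8462 = 6.0701 s⁻¹
Solve γ̇ = πDN/h for N: N_max = γ̇_max·h/(π·D) = 6.0701 × 0.00549 / (π × 0.0427) = 0.248422 rev/s = 14.9053 rpm

value=14.91 rpm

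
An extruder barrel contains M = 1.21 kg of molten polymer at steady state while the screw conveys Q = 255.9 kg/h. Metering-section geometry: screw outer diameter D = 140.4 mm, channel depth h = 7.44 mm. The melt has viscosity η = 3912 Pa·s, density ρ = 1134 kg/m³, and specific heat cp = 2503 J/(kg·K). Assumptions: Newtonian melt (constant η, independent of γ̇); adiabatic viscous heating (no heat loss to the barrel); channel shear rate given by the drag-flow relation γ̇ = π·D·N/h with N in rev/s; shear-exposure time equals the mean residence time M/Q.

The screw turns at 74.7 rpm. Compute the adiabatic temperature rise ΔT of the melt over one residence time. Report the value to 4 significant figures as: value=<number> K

value=127.8 K

Q_s = Q / 3600 = 255.9 / 3600 = 0.0710833 kg/s
t_res = M / Q_s = 1.21 / 0.0710833 = 17.0223 s
Convert to SI: D = 0.1404 m, h = 0.00744 m, N = 74.7/60 = 1.245 rev/s
γ̇ = π D N / h = (π)(0.1404)(1.245) / 0.00744 = 73.8097 s⁻¹
Adiabatic rise: ΔT = η γ̇² t_res / (ρ cp) = 3912·(73.8097)²·17.0223 / (1134·2503) = 127.811 K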